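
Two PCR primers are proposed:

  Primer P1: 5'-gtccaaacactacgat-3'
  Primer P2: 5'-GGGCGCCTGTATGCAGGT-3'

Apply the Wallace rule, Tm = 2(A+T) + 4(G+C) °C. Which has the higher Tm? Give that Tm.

Primer P1: A+T=9, G+C=7 → Tm = 2(9)+4(7) = 46°C
Primer P2: A+T=6, G+C=12 → Tm = 2(6)+4(12) = 60°C
46°C vs 60°C → primer P2 is higher.

Primer P2, 60°C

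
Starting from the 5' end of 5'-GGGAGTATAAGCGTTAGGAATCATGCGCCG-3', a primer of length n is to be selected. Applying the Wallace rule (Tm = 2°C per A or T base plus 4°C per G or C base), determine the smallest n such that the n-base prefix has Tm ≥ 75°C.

First 25 bases: GGGAGTATAAGCGTTAGGAATCATG → Tm = 72°C (< 75°C)
First 26 bases: GGGAGTATAAGCGTTAGGAATCATGC → Tm = 76°C (≥ 75°C)
Each additional base adds 2°C (A/T) or 4°C (G/C), so Tm is non-decreasing in n; n = 26 is the first length to reach 75°C.

n = 26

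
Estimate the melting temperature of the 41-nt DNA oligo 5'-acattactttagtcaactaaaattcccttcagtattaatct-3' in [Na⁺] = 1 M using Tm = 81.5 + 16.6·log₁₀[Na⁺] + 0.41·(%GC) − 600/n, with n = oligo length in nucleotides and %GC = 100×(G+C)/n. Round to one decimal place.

Length n = 41. Scanning the sequence gives C=9, A=14, G=2, T=16.
G+C = 11, so %GC = 11/41 × 100 = 26.829%
Salt term: 16.6 × (0) = 0
GC term: 0.41 × 26.829 = 11; length term: −600/41 = −14.634
Tm = 81.5 + (0) + 11 − 14.634 = 77.866 → 77.9°C

77.9°C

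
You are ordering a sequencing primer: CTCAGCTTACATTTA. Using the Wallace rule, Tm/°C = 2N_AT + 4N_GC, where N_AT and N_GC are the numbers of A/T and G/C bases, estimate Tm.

40°C

Counting bases: C=4, T=6, A=4, G=1
A+T = 10, G+C = 5
Tm = 4·5 + 2·10 = 20 + 20 = 40°C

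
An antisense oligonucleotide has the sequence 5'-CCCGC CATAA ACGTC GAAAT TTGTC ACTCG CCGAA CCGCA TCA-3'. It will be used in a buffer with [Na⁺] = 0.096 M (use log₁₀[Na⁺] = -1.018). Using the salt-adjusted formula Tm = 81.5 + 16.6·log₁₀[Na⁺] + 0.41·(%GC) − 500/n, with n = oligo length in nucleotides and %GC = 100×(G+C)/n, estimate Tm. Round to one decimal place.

Length n = 43. T=8, C=16, A=12, G=7
G+C = 23, so %GC = 23/43 × 100 = 53.488%
Salt term: 16.6 × (-1.018) = -16.899
GC term: 0.41 × 53.488 = 21.93; length term: −500/43 = −11.628
Tm = 81.5 + (-16.899) + 21.93 − 11.628 = 74.903 → 74.9°C

74.9°C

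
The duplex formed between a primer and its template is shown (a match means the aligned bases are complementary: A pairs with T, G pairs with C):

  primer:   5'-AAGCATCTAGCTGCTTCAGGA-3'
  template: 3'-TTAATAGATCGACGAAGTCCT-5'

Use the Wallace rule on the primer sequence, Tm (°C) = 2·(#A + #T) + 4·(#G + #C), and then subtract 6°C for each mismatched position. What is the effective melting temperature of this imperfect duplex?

50°C

Primer base counts: A=6, T=5, G=5, C=5 → A+T=11, G+C=10
Perfect-match Tm = 2(11) + 4(10) = 22 + 40 = 62°C
Mismatches (positions where the bases are not complementary): 2 (at positions 3, 4)
Effective Tm = 62 − 2×6 = 62 − 12 = 50°C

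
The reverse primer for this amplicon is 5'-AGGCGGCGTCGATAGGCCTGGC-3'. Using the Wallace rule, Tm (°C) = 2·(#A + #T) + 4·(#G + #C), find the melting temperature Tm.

Counting bases: T=3, G=10, C=6, A=3
A+T = 6, G+C = 16
Tm = 4·16 + 2·6 = 64 + 12 = 76°C

76°C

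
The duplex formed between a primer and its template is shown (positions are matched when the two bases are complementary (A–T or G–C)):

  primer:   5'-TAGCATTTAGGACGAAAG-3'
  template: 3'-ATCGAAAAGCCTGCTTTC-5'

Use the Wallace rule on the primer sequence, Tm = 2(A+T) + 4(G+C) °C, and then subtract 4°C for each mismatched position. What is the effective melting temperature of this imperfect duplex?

Primer base counts: A=7, T=4, G=5, C=2 → A+T=11, G+C=7
Perfect-match Tm = 2(11) + 4(7) = 22 + 28 = 50°C
Mismatches (positions where the bases are not complementary): 2 (at positions 5, 9)
Effective Tm = 50 − 2×4 = 50 − 8 = 42°C

42°C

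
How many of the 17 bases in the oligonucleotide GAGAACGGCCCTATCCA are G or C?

Scanning the sequence gives A=5, G=4, T=2, C=6.
G+C = 4 + 6 = 10

10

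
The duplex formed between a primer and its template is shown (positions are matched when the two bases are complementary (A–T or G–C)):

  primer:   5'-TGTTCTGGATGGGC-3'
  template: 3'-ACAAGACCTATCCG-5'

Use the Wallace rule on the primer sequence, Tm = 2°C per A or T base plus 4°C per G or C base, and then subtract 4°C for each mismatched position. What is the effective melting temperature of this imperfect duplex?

Primer base counts: A=1, T=5, G=6, C=2 → A+T=6, G+C=8
Perfect-match Tm = 2(6) + 4(8) = 12 + 32 = 44°C
Mismatches (positions where the bases are not complementary): 1 (at position 11)
Effective Tm = 44 − 1×4 = 44 − 4 = 40°C

40°C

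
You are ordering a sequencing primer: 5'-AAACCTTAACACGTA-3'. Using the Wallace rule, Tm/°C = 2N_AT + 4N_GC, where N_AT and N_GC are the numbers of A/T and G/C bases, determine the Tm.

Base counts: G=1, C=4, A=7, T=3
A+T = 10, G+C = 5
Tm = 2(10) + 4(5) = 20 + 20 = 40°C

40°C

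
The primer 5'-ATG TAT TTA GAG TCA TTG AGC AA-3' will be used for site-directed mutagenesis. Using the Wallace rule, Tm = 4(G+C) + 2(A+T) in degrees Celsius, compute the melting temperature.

60°C

Counting bases: G=5, T=8, A=8, C=2
AT pairs contribute 16, GC pairs contribute 7.
Tm = 2×16 + 4×7 = 60°C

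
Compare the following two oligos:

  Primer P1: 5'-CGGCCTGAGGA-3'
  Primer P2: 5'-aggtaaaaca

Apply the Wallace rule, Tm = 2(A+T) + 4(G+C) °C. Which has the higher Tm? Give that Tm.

Primer P1, 38°C

Primer P1: A+T=3, G+C=8 → Tm = 2(3)+4(8) = 38°C
Primer P2: A+T=7, G+C=3 → Tm = 2(7)+4(3) = 26°C
38°C vs 26°C → primer P1 is higher.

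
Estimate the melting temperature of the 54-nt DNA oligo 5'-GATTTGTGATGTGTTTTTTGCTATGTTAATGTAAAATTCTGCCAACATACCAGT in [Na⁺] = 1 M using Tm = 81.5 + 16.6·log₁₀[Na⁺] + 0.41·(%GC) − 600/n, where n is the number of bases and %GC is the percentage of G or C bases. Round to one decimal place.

Length n = 54. Scanning the sequence gives A=14, T=23, G=10, C=7.
G+C = 17, so %GC = 17/54 × 100 = 31.481%
Salt term: 16.6 × (0) = 0
GC term: 0.41 × 31.481 = 12.907; length term: −600/54 = −11.111
Tm = 81.5 + (0) + 12.907 − 11.111 = 83.296 → 83.3°C

83.3°C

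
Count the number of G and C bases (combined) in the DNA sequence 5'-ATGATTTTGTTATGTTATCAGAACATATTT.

T=15, A=9, C=2, G=4
G+C = 4 + 2 = 6

6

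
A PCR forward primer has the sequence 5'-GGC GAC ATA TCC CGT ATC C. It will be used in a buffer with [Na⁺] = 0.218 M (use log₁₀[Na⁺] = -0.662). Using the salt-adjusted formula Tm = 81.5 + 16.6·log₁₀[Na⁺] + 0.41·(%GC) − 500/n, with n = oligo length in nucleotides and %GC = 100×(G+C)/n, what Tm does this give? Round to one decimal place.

67.9°C

Length n = 19. Scanning the sequence gives A=4, G=4, C=7, T=4.
G+C = 11, so %GC = 11/19 × 100 = 57.895%
Salt term: 16.6 × (-0.662) = -10.989
GC term: 0.41 × 57.895 = 23.737; length term: −500/19 = −26.316
Tm = 81.5 + (-10.989) + 23.737 − 26.316 = 67.932 → 67.9°C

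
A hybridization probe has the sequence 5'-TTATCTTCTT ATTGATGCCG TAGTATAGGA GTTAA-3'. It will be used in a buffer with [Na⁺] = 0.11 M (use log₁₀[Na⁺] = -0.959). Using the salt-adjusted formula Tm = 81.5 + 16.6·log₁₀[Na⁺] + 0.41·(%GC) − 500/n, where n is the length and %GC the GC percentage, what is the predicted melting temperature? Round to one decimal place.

Length n = 35. Scanning the sequence gives G=7, A=9, C=4, T=15.
G+C = 11, so %GC = 11/35 × 100 = 31.429%
Salt term: 16.6 × (-0.959) = -15.919
GC term: 0.41 × 31.429 = 12.886; length term: −500/35 = −14.286
Tm = 81.5 + (-15.919) + 12.886 − 14.286 = 64.181 → 64.2°C

64.2°C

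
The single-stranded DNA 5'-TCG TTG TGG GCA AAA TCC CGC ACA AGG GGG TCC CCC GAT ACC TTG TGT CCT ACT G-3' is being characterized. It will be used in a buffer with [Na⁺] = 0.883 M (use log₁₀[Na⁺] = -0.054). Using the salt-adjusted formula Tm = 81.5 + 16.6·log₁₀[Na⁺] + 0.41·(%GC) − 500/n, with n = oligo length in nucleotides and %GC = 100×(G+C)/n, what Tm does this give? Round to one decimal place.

Length n = 55. A=10, C=17, G=15, T=13
G+C = 32, so %GC = 32/55 × 100 = 58.182%
Salt term: 16.6 × (-0.054) = -0.896
GC term: 0.41 × 58.182 = 23.855; length term: −500/55 = −9.091
Tm = 81.5 + (-0.896) + 23.855 − 9.091 = 95.368 → 95.4°C

95.4°C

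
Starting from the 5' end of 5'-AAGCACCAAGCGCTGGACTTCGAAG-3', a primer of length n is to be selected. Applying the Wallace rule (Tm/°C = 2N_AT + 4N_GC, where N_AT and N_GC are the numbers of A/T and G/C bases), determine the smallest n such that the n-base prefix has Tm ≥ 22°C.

n = 7

First 6 bases: AAGCAC → Tm = 18°C (< 22°C)
First 7 bases: AAGCACC → Tm = 22°C (≥ 22°C)
Since every base adds ≥2°C, Tm only increases with n, so the threshold is first crossed at n = 7.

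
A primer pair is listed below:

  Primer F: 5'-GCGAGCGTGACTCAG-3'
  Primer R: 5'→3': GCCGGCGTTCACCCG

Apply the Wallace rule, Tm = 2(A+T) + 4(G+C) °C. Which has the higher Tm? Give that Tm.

Primer F: A+T=5, G+C=10 → Tm = 2(5)+4(10) = 50°C
Primer R: A+T=3, G+C=12 → Tm = 2(3)+4(12) = 54°C
50°C vs 54°C → primer R is higher.

Primer R, 54°C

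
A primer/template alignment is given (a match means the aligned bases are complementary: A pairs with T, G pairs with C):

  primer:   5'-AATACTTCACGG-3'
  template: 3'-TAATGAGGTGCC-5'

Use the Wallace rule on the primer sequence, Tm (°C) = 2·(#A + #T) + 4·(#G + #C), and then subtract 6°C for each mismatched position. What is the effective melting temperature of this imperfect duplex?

Primer base counts: A=4, T=3, G=2, C=3 → A+T=7, G+C=5
Perfect-match Tm = 2(7) + 4(5) = 14 + 20 = 34°C
Mismatches (positions where the bases are not complementary): 2 (at positions 2, 7)
Effective Tm = 34 − 2×6 = 34 − 12 = 22°C

22°C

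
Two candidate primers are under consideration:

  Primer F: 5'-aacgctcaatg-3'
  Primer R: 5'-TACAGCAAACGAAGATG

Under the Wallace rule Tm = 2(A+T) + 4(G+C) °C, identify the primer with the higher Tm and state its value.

Primer F: A+T=6, G+C=5 → Tm = 2(6)+4(5) = 32°C
Primer R: A+T=10, G+C=7 → Tm = 2(10)+4(7) = 48°C
32°C vs 48°C → primer R is higher.

Primer R, 48°C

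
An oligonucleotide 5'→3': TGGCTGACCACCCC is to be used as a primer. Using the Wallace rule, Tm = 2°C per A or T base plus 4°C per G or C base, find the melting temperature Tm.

Scanning the sequence gives C=7, A=2, G=3, T=2.
AT pairs contribute 4, GC pairs contribute 10.
Tm = 4·10 + 2·4 = 40 + 8 = 48°C

48°C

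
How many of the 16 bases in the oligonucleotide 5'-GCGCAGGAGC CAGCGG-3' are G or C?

Scanning the sequence gives C=5, G=8, A=3, T=0.
Total G or C: 8 + 5 = 13

13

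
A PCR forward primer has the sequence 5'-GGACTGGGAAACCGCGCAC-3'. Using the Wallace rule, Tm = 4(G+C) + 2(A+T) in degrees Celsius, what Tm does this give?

C=6, T=1, G=7, A=5
A+T = 6, G+C = 13
Tm = 2×6 + 4×13 = 64°C

64°C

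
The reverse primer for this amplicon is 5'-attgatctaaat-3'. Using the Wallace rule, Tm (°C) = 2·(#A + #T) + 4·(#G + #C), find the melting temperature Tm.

28°C

Base counts: T=5, A=5, C=1, G=1
So N_AT = 10 and N_GC = 2.
Tm = 4·2 + 2·10 = 8 + 20 = 28°C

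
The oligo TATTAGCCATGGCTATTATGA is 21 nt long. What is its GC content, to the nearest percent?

33%

Base counts: C=3, T=8, G=4, A=6
G+C = 4 + 3 = 7 out of 21 bases
%GC = 7/21 × 100 = 33.33% ≈ 33%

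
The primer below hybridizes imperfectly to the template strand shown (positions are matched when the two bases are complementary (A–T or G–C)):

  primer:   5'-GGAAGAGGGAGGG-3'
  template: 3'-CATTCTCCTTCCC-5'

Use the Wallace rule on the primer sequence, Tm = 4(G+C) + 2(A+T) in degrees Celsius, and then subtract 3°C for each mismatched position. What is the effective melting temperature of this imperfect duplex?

Primer base counts: A=4, T=0, G=9, C=0 → A+T=4, G+C=9
Perfect-match Tm = 2(4) + 4(9) = 8 + 36 = 44°C
Mismatches (positions where the bases are not complementary): 2 (at positions 2, 9)
Effective Tm = 44 − 2×3 = 44 − 6 = 38°C

38°C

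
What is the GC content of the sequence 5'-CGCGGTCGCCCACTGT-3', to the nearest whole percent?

Scanning the sequence gives T=3, G=5, A=1, C=7.
G+C = 5 + 7 = 12 out of 16 bases
%GC = 12/16 × 100 = 75% ≈ 75%

75%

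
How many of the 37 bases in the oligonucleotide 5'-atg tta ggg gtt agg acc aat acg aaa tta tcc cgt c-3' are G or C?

16

Counting bases: A=11, G=9, T=10, C=7
G+C = 9 + 7 = 16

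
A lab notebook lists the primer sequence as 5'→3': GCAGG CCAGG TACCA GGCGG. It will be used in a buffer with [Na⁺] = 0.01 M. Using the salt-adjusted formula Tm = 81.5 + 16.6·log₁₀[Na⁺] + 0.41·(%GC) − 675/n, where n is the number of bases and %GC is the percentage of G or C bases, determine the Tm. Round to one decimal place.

45.3°C

Length n = 20. Base counts: G=9, A=4, C=6, T=1
G+C = 15, so %GC = 15/20 × 100 = 75%
Salt term: 16.6 × (-2) = -33.2
GC term: 0.41 × 75 = 30.75; length term: −675/20 = −33.75
Tm = 81.5 + (-33.2) + 30.75 − 33.75 = 45.3 → 45.3°C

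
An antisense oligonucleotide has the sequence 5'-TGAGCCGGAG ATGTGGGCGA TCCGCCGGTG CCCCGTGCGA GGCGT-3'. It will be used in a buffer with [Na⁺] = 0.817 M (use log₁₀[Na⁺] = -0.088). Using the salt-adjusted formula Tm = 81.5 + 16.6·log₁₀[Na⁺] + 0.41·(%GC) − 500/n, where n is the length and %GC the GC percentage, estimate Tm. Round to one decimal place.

Length n = 45. A=5, C=13, T=7, G=20
G+C = 33, so %GC = 33/45 × 100 = 73.333%
Salt term: 16.6 × (-0.088) = -1.461
GC term: 0.41 × 73.333 = 30.067; length term: −500/45 = −11.111
Tm = 81.5 + (-1.461) + 30.067 − 11.111 = 98.995 → 99.0°C

99.0°C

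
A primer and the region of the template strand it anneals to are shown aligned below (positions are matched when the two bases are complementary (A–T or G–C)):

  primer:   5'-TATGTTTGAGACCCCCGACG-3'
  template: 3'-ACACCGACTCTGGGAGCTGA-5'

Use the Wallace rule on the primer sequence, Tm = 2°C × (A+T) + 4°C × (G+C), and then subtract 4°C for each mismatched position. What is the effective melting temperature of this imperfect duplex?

42°C

Primer base counts: A=4, T=5, G=5, C=6 → A+T=9, G+C=11
Perfect-match Tm = 2(9) + 4(11) = 18 + 44 = 62°C
Mismatches (positions where the bases are not complementary): 5 (at positions 2, 5, 6, 15, 20)
Effective Tm = 62 − 5×4 = 62 − 20 = 42°C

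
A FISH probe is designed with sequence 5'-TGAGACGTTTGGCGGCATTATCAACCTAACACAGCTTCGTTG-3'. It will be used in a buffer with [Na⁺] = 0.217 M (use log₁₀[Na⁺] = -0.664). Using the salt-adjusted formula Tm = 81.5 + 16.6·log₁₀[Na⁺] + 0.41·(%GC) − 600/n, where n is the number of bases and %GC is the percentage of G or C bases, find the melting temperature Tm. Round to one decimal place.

75.7°C

Length n = 42. Scanning the sequence gives C=10, G=10, T=12, A=10.
G+C = 20, so %GC = 20/42 × 100 = 47.619%
Salt term: 16.6 × (-0.664) = -11.022
GC term: 0.41 × 47.619 = 19.524; length term: −600/42 = −14.286
Tm = 81.5 + (-11.022) + 19.524 − 14.286 = 75.716 → 75.7°C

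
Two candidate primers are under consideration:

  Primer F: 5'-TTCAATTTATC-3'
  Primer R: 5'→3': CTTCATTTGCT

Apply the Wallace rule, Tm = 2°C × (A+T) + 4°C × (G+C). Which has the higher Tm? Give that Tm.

Primer R, 30°C

Primer F: A+T=9, G+C=2 → Tm = 2(9)+4(2) = 26°C
Primer R: A+T=7, G+C=4 → Tm = 2(7)+4(4) = 30°C
26°C vs 30°C → primer R is higher.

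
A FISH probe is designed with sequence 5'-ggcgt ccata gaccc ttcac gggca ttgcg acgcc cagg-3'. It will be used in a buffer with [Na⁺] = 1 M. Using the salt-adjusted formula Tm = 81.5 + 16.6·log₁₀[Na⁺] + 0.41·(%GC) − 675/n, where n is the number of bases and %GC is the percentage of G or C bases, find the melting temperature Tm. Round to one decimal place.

Length n = 39. Scanning the sequence gives T=6, G=12, C=14, A=7.
G+C = 26, so %GC = 26/39 × 100 = 66.667%
Salt term: 16.6 × (0) = 0
GC term: 0.41 × 66.667 = 27.333; length term: −675/39 = −17.308
Tm = 81.5 + (0) + 27.333 − 17.308 = 91.525 → 91.5°C

91.5°C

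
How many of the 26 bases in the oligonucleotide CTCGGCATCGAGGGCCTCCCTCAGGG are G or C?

19

Scanning the sequence gives G=9, C=10, T=4, A=3.
Total G or C: 9 + 10 = 19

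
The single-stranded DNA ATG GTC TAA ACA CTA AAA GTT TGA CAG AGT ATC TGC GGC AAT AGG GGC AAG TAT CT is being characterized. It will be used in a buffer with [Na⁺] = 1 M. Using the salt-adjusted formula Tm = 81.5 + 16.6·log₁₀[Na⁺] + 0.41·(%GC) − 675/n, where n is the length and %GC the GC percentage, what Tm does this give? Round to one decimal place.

Length n = 56. A=19, C=9, T=14, G=14
G+C = 23, so %GC = 23/56 × 100 = 41.071%
Salt term: 16.6 × (0) = 0
GC term: 0.41 × 41.071 = 16.839; length term: −675/56 = −12.054
Tm = 81.5 + (0) + 16.839 − 12.054 = 86.285 → 86.3°C

86.3°C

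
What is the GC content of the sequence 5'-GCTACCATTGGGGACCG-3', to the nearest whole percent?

65%

Base counts: C=5, T=3, A=3, G=6
G+C = 6 + 5 = 11 out of 17 bases
%GC = 11/17 × 100 = 64.71% ≈ 65%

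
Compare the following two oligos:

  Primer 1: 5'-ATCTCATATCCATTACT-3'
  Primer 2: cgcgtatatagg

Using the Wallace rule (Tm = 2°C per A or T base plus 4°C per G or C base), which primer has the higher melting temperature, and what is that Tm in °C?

Primer 1: A+T=12, G+C=5 → Tm = 2(12)+4(5) = 44°C
Primer 2: A+T=6, G+C=6 → Tm = 2(6)+4(6) = 36°C
44°C vs 36°C → primer 1 is higher.

Primer 1, 44°C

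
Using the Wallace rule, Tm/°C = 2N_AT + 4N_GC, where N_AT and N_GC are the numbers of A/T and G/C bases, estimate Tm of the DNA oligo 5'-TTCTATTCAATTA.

Scanning the sequence gives G=0, T=7, A=4, C=2.
A+T = 11, G+C = 2
Tm = 4·2 + 2·11 = 8 + 22 = 30°C

30°C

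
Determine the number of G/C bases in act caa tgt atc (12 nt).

Counting bases: A=4, T=4, C=3, G=1
Total G or C: 1 + 3 = 4

4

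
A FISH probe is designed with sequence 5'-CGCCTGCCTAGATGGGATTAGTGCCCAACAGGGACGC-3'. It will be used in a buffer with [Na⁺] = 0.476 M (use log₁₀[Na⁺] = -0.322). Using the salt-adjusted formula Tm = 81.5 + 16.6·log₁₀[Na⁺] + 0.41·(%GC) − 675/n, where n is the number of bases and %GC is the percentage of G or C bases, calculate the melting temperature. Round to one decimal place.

Length n = 37. Base counts: T=6, C=11, G=12, A=8
G+C = 23, so %GC = 23/37 × 100 = 62.162%
Salt term: 16.6 × (-0.322) = -5.345
GC term: 0.41 × 62.162 = 25.486; length term: −675/37 = −18.243
Tm = 81.5 + (-5.345) + 25.486 − 18.243 = 83.398 → 83.4°C

83.4°C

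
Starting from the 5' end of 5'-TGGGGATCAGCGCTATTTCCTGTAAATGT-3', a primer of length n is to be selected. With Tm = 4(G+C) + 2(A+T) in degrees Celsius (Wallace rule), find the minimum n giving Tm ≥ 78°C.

n = 27

First 26 bases: TGGGGATCAGCGCTATTTCCTGTAAA → Tm = 76°C (< 78°C)
First 27 bases: TGGGGATCAGCGCTATTTCCTGTAAAT → Tm = 78°C (≥ 78°C)
Since every base adds ≥2°C, Tm only increases with n, so the threshold is first crossed at n = 27.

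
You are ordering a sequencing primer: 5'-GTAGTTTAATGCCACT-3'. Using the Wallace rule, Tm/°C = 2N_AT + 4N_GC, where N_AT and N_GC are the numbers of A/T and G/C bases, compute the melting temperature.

44°C

Base counts: G=3, C=3, A=4, T=6
So N_AT = 10 and N_GC = 6.
Tm = 2(10) + 4(6) = 20 + 24 = 44°C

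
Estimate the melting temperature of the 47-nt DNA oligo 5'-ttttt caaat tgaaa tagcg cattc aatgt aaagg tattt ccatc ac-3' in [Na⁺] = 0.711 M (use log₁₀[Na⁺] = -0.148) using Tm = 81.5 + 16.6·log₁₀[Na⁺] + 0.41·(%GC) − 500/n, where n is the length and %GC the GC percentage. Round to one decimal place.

Length n = 47. Scanning the sequence gives T=17, G=6, C=8, A=16.
G+C = 14, so %GC = 14/47 × 100 = 29.787%
Salt term: 16.6 × (-0.148) = -2.457
GC term: 0.41 × 29.787 = 12.213; length term: −500/47 = −10.638
Tm = 81.5 + (-2.457) + 12.213 − 10.638 = 80.618 → 80.6°C

80.6°C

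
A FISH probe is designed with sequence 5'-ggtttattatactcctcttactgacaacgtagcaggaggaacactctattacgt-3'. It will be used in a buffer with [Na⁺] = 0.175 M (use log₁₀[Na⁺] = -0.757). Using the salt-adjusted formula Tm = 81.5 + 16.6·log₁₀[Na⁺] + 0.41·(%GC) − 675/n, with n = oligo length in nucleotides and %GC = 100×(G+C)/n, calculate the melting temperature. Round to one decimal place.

Length n = 54. Scanning the sequence gives T=17, C=12, G=10, A=15.
G+C = 22, so %GC = 22/54 × 100 = 40.741%
Salt term: 16.6 × (-0.757) = -12.566
GC term: 0.41 × 40.741 = 16.704; length term: −675/54 = −12.5
Tm = 81.5 + (-12.566) + 16.704 − 12.5 = 73.138 → 73.1°C

73.1°C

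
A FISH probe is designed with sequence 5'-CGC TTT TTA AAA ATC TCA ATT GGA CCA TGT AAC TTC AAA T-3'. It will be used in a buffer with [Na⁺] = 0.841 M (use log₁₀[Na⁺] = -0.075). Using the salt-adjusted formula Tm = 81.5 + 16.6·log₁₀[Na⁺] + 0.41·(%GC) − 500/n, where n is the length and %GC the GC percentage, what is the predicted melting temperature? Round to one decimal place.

Length n = 40. Scanning the sequence gives A=14, G=4, T=14, C=8.
G+C = 12, so %GC = 12/40 × 100 = 30%
Salt term: 16.6 × (-0.075) = -1.245
GC term: 0.41 × 30 = 12.3; length term: −500/40 = −12.5
Tm = 81.5 + (-1.245) + 12.3 − 12.5 = 80.055 → 80.1°C

80.1°C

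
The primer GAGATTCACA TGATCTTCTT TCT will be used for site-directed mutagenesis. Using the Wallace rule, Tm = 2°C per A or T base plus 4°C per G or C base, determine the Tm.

62°C

G=3, A=5, T=10, C=5
A+T = 15, G+C = 8
Tm = 2(15) + 4(8) = 30 + 32 = 62°C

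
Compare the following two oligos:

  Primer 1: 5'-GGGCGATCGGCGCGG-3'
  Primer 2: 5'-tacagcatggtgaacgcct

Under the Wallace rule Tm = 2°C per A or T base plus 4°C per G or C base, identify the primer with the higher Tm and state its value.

Primer 2, 58°C

Primer 1: A+T=2, G+C=13 → Tm = 2(2)+4(13) = 56°C
Primer 2: A+T=9, G+C=10 → Tm = 2(9)+4(10) = 58°C
56°C vs 58°C → primer 2 is higher.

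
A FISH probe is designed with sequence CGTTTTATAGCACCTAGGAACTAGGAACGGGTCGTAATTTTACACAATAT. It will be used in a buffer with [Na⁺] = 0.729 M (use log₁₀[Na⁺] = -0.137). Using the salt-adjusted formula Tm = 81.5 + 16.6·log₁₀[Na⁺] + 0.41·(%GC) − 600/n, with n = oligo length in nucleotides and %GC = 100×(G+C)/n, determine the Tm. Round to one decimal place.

Length n = 50. C=9, A=16, T=15, G=10
G+C = 19, so %GC = 19/50 × 100 = 38%
Salt term: 16.6 × (-0.137) = -2.274
GC term: 0.41 × 38 = 15.58; length term: −600/50 = −12
Tm = 81.5 + (-2.274) + 15.58 − 12 = 82.806 → 82.8°C

82.8°C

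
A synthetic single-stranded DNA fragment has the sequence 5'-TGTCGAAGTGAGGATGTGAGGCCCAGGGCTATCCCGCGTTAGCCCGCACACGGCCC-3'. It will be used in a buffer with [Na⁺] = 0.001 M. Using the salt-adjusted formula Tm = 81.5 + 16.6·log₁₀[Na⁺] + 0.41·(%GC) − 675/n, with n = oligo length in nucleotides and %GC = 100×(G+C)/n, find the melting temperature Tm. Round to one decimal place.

46.7°C

Length n = 56. Scanning the sequence gives G=19, C=18, T=9, A=10.
G+C = 37, so %GC = 37/56 × 100 = 66.071%
Salt term: 16.6 × (-3) = -49.8
GC term: 0.41 × 66.071 = 27.089; length term: −675/56 = −12.054
Tm = 81.5 + (-49.8) + 27.089 − 12.054 = 46.735 → 46.7°C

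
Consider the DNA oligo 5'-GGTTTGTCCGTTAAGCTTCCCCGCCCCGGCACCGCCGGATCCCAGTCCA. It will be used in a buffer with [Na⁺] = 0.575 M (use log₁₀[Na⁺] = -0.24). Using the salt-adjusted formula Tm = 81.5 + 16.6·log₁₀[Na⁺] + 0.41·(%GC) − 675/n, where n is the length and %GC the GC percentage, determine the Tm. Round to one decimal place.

91.4°C

Length n = 49. Scanning the sequence gives T=10, C=21, G=12, A=6.
G+C = 33, so %GC = 33/49 × 100 = 67.347%
Salt term: 16.6 × (-0.24) = -3.984
GC term: 0.41 × 67.347 = 27.612; length term: −675/49 = −13.776
Tm = 81.5 + (-3.984) + 27.612 − 13.776 = 91.352 → 91.4°C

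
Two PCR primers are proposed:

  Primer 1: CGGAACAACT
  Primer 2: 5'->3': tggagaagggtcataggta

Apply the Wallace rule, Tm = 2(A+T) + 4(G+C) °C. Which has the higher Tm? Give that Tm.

Primer 2, 56°C

Primer 1: A+T=5, G+C=5 → Tm = 2(5)+4(5) = 30°C
Primer 2: A+T=10, G+C=9 → Tm = 2(10)+4(9) = 56°C
30°C vs 56°C → primer 2 is higher.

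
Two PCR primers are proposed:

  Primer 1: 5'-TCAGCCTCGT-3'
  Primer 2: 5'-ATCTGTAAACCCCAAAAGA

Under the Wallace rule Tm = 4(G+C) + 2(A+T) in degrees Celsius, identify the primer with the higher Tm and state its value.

Primer 2, 52°C

Primer 1: A+T=4, G+C=6 → Tm = 2(4)+4(6) = 32°C
Primer 2: A+T=12, G+C=7 → Tm = 2(12)+4(7) = 52°C
32°C vs 52°C → primer 2 is higher.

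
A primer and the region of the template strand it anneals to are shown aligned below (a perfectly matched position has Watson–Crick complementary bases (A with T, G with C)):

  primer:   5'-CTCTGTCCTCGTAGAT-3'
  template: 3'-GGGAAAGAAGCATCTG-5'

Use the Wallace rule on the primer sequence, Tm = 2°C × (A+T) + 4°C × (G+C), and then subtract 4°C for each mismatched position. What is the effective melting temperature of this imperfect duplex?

Primer base counts: A=2, T=6, G=3, C=5 → A+T=8, G+C=8
Perfect-match Tm = 2(8) + 4(8) = 16 + 32 = 48°C
Mismatches (positions where the bases are not complementary): 4 (at positions 2, 5, 8, 16)
Effective Tm = 48 − 4×4 = 48 − 16 = 32°C

32°C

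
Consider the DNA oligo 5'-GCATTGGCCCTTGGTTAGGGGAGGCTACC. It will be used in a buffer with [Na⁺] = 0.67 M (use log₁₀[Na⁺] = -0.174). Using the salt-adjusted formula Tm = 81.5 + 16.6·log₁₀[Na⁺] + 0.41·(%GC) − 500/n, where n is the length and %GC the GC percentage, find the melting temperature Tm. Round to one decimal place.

86.8°C

Length n = 29. Scanning the sequence gives T=7, C=7, G=11, A=4.
G+C = 18, so %GC = 18/29 × 100 = 62.069%
Salt term: 16.6 × (-0.174) = -2.888
GC term: 0.41 × 62.069 = 25.448; length term: −500/29 = −17.241
Tm = 81.5 + (-2.888) + 25.448 − 17.241 = 86.819 → 86.8°C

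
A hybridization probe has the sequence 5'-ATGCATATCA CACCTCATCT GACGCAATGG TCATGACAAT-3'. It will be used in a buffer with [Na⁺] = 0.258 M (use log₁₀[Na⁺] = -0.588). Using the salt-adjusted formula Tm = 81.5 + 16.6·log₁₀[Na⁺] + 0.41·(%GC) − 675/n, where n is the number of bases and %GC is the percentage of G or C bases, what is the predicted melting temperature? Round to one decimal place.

Length n = 40. Scanning the sequence gives G=6, C=11, A=13, T=10.
G+C = 17, so %GC = 17/40 × 100 = 42.5%
Salt term: 16.6 × (-0.588) = -9.761
GC term: 0.41 × 42.5 = 17.425; length term: −675/40 = −16.875
Tm = 81.5 + (-9.761) + 17.425 − 16.875 = 72.289 → 72.3°C

72.3°C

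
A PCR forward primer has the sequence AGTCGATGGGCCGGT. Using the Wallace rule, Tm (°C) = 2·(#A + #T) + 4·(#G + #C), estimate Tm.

50°C

Scanning the sequence gives G=7, C=3, T=3, A=2.
AT pairs contribute 5, GC pairs contribute 10.
Tm = 2×5 + 4×10 = 50°C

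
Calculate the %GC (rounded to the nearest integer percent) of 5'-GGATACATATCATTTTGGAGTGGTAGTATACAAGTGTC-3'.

37%

Scanning the sequence gives G=10, C=4, T=13, A=11.
G+C = 10 + 4 = 14 out of 38 bases
%GC = 14/38 × 100 = 36.84% ≈ 37%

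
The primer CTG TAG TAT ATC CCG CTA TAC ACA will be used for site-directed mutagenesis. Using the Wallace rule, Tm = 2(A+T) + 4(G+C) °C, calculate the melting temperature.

Base counts: A=7, T=7, C=7, G=3
AT pairs contribute 14, GC pairs contribute 10.
Tm = 2×14 + 4×10 = 68°C

68°C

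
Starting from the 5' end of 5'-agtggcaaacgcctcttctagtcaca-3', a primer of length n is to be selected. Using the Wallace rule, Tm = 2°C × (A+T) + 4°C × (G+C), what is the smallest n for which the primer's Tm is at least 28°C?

First 9 bases: AGTGGCAAA → Tm = 26°C (< 28°C)
First 10 bases: AGTGGCAAAC → Tm = 30°C (≥ 28°C)
Since every base adds ≥2°C, Tm only increases with n, so the threshold is first crossed at n = 10.

n = 10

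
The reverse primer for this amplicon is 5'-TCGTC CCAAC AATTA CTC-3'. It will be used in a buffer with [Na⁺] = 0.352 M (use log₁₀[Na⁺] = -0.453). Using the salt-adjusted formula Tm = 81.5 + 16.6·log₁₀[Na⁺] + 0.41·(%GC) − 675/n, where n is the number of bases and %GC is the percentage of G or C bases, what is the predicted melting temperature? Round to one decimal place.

Length n = 18. Base counts: A=5, T=5, C=7, G=1
G+C = 8, so %GC = 8/18 × 100 = 44.444%
Salt term: 16.6 × (-0.453) = -7.52
GC term: 0.41 × 44.444 = 18.222; length term: −675/18 = −37.5
Tm = 81.5 + (-7.52) + 18.222 − 37.5 = 54.702 → 54.7°C

54.7°C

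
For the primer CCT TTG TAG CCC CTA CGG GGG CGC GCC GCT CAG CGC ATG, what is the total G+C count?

Scanning the sequence gives T=7, C=15, A=4, G=13.
G+C = 13 + 15 = 28

28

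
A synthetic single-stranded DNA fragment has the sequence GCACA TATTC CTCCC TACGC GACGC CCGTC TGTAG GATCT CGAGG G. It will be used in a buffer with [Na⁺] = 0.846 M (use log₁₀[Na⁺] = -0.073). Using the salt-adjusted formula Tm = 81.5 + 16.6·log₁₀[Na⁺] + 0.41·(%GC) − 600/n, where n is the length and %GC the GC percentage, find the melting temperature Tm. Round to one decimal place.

Length n = 46. Counting bases: G=12, A=8, T=10, C=16
G+C = 28, so %GC = 28/46 × 100 = 60.87%
Salt term: 16.6 × (-0.073) = -1.212
GC term: 0.41 × 60.87 = 24.957; length term: −600/46 = −13.043
Tm = 81.5 + (-1.212) + 24.957 − 13.043 = 92.202 → 92.2°C

92.2°C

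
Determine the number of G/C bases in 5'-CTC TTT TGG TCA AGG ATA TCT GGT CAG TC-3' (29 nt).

Counting bases: C=6, T=11, A=5, G=7
Total G or C: 7 + 6 = 13

13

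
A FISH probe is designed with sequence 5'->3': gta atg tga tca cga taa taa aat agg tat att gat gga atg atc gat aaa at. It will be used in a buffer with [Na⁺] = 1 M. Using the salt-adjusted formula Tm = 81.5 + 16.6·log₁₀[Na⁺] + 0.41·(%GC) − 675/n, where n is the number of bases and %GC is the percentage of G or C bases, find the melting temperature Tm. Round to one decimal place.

79.6°C

Length n = 53. Counting bases: T=16, C=3, G=11, A=23
G+C = 14, so %GC = 14/53 × 100 = 26.415%
Salt term: 16.6 × (0) = 0
GC term: 0.41 × 26.415 = 10.83; length term: −675/53 = −12.736
Tm = 81.5 + (0) + 10.83 − 12.736 = 79.594 → 79.6°C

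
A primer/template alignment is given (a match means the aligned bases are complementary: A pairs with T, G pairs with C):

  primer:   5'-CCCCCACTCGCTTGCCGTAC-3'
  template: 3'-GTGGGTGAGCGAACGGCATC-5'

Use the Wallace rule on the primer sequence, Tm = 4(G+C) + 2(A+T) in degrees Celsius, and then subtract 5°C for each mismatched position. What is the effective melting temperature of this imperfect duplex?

Primer base counts: A=2, T=4, G=3, C=11 → A+T=6, G+C=14
Perfect-match Tm = 2(6) + 4(14) = 12 + 56 = 68°C
Mismatches (positions where the bases are not complementary): 2 (at positions 2, 20)
Effective Tm = 68 − 2×5 = 68 − 10 = 58°C

58°C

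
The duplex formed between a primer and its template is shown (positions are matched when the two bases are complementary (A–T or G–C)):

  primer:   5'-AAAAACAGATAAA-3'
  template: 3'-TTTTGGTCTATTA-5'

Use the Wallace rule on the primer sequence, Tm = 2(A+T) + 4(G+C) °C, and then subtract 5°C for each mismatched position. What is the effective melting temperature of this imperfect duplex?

20°C

Primer base counts: A=10, T=1, G=1, C=1 → A+T=11, G+C=2
Perfect-match Tm = 2(11) + 4(2) = 22 + 8 = 30°C
Mismatches (positions where the bases are not complementary): 2 (at positions 5, 13)
Effective Tm = 30 − 2×5 = 30 − 10 = 20°C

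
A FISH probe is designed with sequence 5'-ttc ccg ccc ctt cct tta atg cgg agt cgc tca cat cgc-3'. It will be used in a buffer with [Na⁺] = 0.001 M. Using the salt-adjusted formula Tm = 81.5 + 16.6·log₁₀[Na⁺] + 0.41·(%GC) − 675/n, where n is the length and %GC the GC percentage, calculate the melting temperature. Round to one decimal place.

Length n = 39. Scanning the sequence gives A=5, T=11, G=7, C=16.
G+C = 23, so %GC = 23/39 × 100 = 58.974%
Salt term: 16.6 × (-3) = -49.8
GC term: 0.41 × 58.974 = 24.179; length term: −675/39 = −17.308
Tm = 81.5 + (-49.8) + 24.179 − 17.308 = 38.571 → 38.6°C

38.6°C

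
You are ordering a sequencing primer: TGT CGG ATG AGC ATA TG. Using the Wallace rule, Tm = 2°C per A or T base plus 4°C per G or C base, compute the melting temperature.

50°C

Counting bases: T=5, C=2, G=6, A=4
A+T = 9, G+C = 8
Tm = 2(9) + 4(8) = 18 + 32 = 50°C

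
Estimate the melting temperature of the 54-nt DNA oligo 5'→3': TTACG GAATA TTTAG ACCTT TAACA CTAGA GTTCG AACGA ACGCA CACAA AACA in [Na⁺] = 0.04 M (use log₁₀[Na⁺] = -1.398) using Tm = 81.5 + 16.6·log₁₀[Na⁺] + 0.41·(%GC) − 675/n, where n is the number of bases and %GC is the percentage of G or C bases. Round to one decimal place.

61.0°C

Length n = 54. Scanning the sequence gives C=12, G=8, T=12, A=22.
G+C = 20, so %GC = 20/54 × 100 = 37.037%
Salt term: 16.6 × (-1.398) = -23.207
GC term: 0.41 × 37.037 = 15.185; length term: −675/54 = −12.5
Tm = 81.5 + (-23.207) + 15.185 − 12.5 = 60.978 → 61.0°C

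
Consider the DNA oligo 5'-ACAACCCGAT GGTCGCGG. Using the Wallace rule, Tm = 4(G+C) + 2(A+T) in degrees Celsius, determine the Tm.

60°C

Base counts: T=2, C=6, A=4, G=6
So N_AT = 6 and N_GC = 12.
Tm = 2×6 + 4×12 = 60°C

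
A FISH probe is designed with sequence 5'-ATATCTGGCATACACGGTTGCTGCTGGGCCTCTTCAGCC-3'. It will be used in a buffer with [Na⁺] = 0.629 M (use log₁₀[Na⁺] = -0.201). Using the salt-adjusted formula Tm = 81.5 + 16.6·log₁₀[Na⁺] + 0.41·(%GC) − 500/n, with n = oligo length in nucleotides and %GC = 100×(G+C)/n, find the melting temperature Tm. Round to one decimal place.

88.5°C

Length n = 39. Base counts: T=11, G=10, C=12, A=6
G+C = 22, so %GC = 22/39 × 100 = 56.41%
Salt term: 16.6 × (-0.201) = -3.337
GC term: 0.41 × 56.41 = 23.128; length term: −500/39 = −12.821
Tm = 81.5 + (-3.337) + 23.128 − 12.821 = 88.47 → 88.5°C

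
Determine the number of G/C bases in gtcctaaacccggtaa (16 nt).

Base counts: C=5, G=3, A=5, T=3
G+C = 3 + 5 = 8

8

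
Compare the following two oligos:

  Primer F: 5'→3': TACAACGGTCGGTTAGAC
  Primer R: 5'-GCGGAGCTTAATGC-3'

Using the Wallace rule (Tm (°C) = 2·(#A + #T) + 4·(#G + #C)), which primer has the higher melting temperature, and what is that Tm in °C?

Primer F: A+T=9, G+C=9 → Tm = 2(9)+4(9) = 54°C
Primer R: A+T=6, G+C=8 → Tm = 2(6)+4(8) = 44°C
54°C vs 44°C → primer F is higher.

Primer F, 54°C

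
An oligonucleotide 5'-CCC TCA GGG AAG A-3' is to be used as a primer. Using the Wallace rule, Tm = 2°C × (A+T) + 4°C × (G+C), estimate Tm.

Base counts: T=1, G=4, A=4, C=4
So N_AT = 5 and N_GC = 8.
Tm = 4·8 + 2·5 = 32 + 10 = 42°C

42°C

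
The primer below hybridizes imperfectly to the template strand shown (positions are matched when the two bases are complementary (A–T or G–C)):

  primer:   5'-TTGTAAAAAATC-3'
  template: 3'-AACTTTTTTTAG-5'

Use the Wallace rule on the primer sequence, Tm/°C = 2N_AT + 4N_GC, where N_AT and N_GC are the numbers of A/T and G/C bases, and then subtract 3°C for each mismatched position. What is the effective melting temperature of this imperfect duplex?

25°C

Primer base counts: A=6, T=4, G=1, C=1 → A+T=10, G+C=2
Perfect-match Tm = 2(10) + 4(2) = 20 + 8 = 28°C
Mismatches (positions where the bases are not complementary): 1 (at position 4)
Effective Tm = 28 − 1×3 = 28 − 3 = 25°C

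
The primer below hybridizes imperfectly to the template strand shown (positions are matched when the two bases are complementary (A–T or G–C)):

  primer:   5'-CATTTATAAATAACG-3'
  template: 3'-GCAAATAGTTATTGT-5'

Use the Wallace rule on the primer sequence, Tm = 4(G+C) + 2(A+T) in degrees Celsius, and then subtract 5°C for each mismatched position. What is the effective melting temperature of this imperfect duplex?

21°C

Primer base counts: A=7, T=5, G=1, C=2 → A+T=12, G+C=3
Perfect-match Tm = 2(12) + 4(3) = 24 + 12 = 36°C
Mismatches (positions where the bases are not complementary): 3 (at positions 2, 8, 15)
Effective Tm = 36 − 3×5 = 36 − 15 = 21°C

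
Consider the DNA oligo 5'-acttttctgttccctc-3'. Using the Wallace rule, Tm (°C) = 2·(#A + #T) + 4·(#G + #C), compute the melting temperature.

G=1, C=6, T=8, A=1
So N_AT = 9 and N_GC = 7.
Tm = 4·7 + 2·9 = 28 + 18 = 46°C

46°C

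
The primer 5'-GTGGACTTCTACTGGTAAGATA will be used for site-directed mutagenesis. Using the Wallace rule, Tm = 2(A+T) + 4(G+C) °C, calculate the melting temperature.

Base counts: T=7, C=3, A=6, G=6
So N_AT = 13 and N_GC = 9.
Tm = 4·9 + 2·13 = 36 + 26 = 62°C

62°C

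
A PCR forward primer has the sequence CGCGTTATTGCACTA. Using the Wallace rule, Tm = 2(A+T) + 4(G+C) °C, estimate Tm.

Base counts: C=4, A=3, T=5, G=3
So N_AT = 8 and N_GC = 7.
Tm = 4·7 + 2·8 = 28 + 16 = 44°C

44°C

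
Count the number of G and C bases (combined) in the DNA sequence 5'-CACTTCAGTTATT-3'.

4

Scanning the sequence gives G=1, C=3, A=3, T=6.
Total G or C: 1 + 3 = 4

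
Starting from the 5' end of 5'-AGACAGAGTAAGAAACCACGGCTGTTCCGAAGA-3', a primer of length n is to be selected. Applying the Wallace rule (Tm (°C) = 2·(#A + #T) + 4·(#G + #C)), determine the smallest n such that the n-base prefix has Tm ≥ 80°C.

n = 27

First 26 bases: AGACAGAGTAAGAAACCACGGCTGTT → Tm = 76°C (< 80°C)
First 27 bases: AGACAGAGTAAGAAACCACGGCTGTTC → Tm = 80°C (≥ 80°C)
Since every base adds ≥2°C, Tm only increases with n, so the threshold is first crossed at n = 27.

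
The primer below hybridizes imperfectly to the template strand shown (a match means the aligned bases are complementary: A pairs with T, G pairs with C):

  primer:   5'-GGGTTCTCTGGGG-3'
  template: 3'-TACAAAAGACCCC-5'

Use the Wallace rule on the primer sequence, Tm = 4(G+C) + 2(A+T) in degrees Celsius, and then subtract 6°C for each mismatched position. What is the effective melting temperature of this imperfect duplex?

Primer base counts: A=0, T=4, G=7, C=2 → A+T=4, G+C=9
Perfect-match Tm = 2(4) + 4(9) = 8 + 36 = 44°C
Mismatches (positions where the bases are not complementary): 3 (at positions 1, 2, 6)
Effective Tm = 44 − 3×6 = 44 − 18 = 26°C

26°C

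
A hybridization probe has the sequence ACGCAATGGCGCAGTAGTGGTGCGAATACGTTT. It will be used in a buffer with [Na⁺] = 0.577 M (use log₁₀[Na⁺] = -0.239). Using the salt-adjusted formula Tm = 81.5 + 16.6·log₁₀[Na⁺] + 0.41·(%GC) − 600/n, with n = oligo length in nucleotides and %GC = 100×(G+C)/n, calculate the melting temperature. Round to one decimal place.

Length n = 33. C=6, G=11, A=8, T=8
G+C = 17, so %GC = 17/33 × 100 = 51.515%
Salt term: 16.6 × (-0.239) = -3.967
GC term: 0.41 × 51.515 = 21.121; length term: −600/33 = −18.182
Tm = 81.5 + (-3.967) + 21.121 − 18.182 = 80.472 → 80.5°C

80.5°C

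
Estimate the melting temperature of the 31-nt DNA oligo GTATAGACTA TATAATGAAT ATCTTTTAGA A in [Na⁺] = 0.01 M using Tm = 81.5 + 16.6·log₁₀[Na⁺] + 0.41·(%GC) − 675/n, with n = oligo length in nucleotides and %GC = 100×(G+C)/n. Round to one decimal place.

Length n = 31. Scanning the sequence gives T=12, C=2, A=13, G=4.
G+C = 6, so %GC = 6/31 × 100 = 19.355%
Salt term: 16.6 × (-2) = -33.2
GC term: 0.41 × 19.355 = 7.936; length term: −675/31 = −21.774
Tm = 81.5 + (-33.2) + 7.936 − 21.774 = 34.462 → 34.5°C

34.5°C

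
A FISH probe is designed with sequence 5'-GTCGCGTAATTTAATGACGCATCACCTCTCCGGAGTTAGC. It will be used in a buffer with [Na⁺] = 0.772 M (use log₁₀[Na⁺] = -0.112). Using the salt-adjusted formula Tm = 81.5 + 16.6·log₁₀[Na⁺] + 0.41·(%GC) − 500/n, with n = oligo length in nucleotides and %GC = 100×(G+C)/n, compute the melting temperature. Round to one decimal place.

Length n = 40. A=9, T=11, C=11, G=9
G+C = 20, so %GC = 20/40 × 100 = 50%
Salt term: 16.6 × (-0.112) = -1.859
GC term: 0.41 × 50 = 20.5; length term: −500/40 = −12.5
Tm = 81.5 + (-1.859) + 20.5 − 12.5 = 87.641 → 87.6°C

87.6°C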